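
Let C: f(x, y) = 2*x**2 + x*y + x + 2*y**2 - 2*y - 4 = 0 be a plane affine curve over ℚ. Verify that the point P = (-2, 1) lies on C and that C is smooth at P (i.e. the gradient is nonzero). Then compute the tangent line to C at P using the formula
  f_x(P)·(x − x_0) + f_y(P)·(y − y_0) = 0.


Tangent line at P: -6*x - 12 = 0.

Step 1: f(-2, 1) = 0, so P lies on C.
Step 2: partial derivatives
  f_x(x, y) = 4*x + y + 1, f_y(x, y) = x + 4*y - 2.
  f_x(P) = -6, f_y(P) = 0 (gradient nonzero, so P is smooth).
Step 3: tangent line at P: -6·(x − -2) + 0·(y − 1) = 0.
Expanding: -6*x - 12 = 0.


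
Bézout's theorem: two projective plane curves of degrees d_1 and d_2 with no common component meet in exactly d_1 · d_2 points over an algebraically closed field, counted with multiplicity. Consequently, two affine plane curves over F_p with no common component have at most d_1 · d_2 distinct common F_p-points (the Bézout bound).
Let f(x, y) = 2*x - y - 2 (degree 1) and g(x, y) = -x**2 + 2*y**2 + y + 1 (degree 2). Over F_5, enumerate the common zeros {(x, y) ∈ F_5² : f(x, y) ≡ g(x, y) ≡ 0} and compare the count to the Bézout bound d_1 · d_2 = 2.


Common zeros: {(1, 0)}; count = 1; Bézout bound = 2.

deg(f) = 1, deg(g) = 2, so Bézout bound = 2.
Scan x ∈ F_5. For each x, list the y ∈ F_5 with f(x, y) ≡ 0 and those with g(x, y) ≡ 0 (mod 5); the common zeros in that column are the intersection.
  x = 0: f ≡ 0 at y ∈ {3}; g ≡ 0 at y ∈ ∅; common: ∅.
  x = 1: f ≡ 0 at y ∈ {0}; g ≡ 0 at y ∈ {0, 2}; common: {0}.
  x = 2: f ≡ 0 at y ∈ {2}; g ≡ 0 at y ∈ {1}; common: ∅.
  x = 3: f ≡ 0 at y ∈ {4}; g ≡ 0 at y ∈ {1}; common: ∅.
  x = 4: f ≡ 0 at y ∈ {1}; g ≡ 0 at y ∈ {0, 2}; common: ∅.
Collecting: common zeros = {(1, 0)}, so the count is 1.
Comparison with the Bézout bound: 1 ≤ 2 = deg(f)·deg(g), as expected for curves with no common component (the affine F_5-count falls short of the bound because intersections may lie at infinity, over extension fields, or carry multiplicity).


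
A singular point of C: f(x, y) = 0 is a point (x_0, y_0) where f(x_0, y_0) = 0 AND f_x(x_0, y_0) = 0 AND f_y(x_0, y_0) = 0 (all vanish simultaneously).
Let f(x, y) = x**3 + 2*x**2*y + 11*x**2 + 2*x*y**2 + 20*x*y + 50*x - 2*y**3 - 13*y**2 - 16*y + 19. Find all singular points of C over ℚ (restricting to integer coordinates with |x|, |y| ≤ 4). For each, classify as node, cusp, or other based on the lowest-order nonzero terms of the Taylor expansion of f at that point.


Singular points: {(-2, -3)}; classification: node.

Compute partial derivatives:
  f_x = 3*x**2 + 4*x*y + 22*x + 2*y**2 + 20*y + 50.
  f_y = 2*x**2 + 4*x*y + 20*x - 6*y**2 - 26*y - 16.
Scan x_0 ∈ {−4, ..., 4}. For each x_0, f_y(x_0, y) is a polynomial in y; find its integer roots y ∈ {−4, ..., 4}, then test f_x and f at those candidates.
  x = -4: f_y(-4, y) = -6*y**2 - 42*y - 64; no integer root y with |y| ≤ 4.
  x = -3: f_y(-3, y) = -6*y**2 - 38*y - 58; no integer root y with |y| ≤ 4.
  x = -2: f_y(-2, y) = -6*y**2 - 34*y - 48; vanishes at y ∈ {-3}. (-2, -3): f_x = 0, f = 0 — SINGULAR.
  x = -1: f_y(-1, y) = -6*y**2 - 30*y - 34; no integer root y with |y| ≤ 4.
  x = 0: f_y(0, y) = -6*y**2 - 26*y - 16; no integer root y with |y| ≤ 4.
  x = 1: f_y(1, y) = -6*y**2 - 22*y + 6; no integer root y with |y| ≤ 4.
  x = 2: f_y(2, y) = -6*y**2 - 18*y + 32; no integer root y with |y| ≤ 4.
  x = 3: f_y(3, y) = -6*y**2 - 14*y + 62; no integer root y with |y| ≤ 4.
  x = 4: f_y(4, y) = -6*y**2 - 10*y + 96; no integer root y with |y| ≤ 4.
Only singular point on the grid: (-2, -3).
Classify: substitute x = -2 + u, y = -3 + v and expand: f = u**3 + 2*u**2*v - u**2 + 2*u*v**2 - 2*v**3 + v**2.
No constant or linear terms (consistent with a singular point). Quadratic part: -u**2 + v**2. Cubic part: u**3 + 2*u**2*v + 2*u*v**2 - 2*v**3.
The quadratic part v**2 - u**2 = (v − u)(v + u) splits into two distinct linear factors, so there are two distinct tangent lines y − -3 = ±(x − -2) — this is a node (ordinary double point).
Classification: node.


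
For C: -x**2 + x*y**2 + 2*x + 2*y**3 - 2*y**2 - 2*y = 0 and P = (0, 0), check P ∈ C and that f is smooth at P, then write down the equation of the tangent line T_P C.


Tangent line at P: 2*x - 2*y = 0.

Step 1: f(0, 0) = 0, so P lies on C.
Step 2: partial derivatives
  f_x(x, y) = -2*x + y**2 + 2, f_y(x, y) = 2*x*y + 6*y**2 - 4*y - 2.
  f_x(P) = 2, f_y(P) = -2 (gradient nonzero, so P is smooth).
Step 3: tangent line at P: 2·(x − 0) + -2·(y − 0) = 0.
Expanding: 2*x - 2*y = 0.


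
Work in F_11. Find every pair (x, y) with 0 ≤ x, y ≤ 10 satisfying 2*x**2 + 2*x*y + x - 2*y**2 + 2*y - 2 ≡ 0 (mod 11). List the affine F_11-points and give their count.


Affine F_11-points: {(2, 4), (2, 10), (4, 6), (4, 10), (6, 1), (6, 6), (9, 1), (9, 9), (10, 4), (10, 7)}; count = 10.

For each of the 121 pairs (x, y) ∈ F_11², evaluate f(x, y) mod 11. Record the zeros.
  x = 0: [0↦9, 1↦9, 2↦5, 3↦8, 4↦7, 5↦2, 6↦4, 7↦2, 8↦7, 9↦8, 10↦5]  zeros at y ∈ ∅
  x = 1: [0↦1, 1↦3, 2↦1, 3↦6, 4↦7, 5↦4, 6↦8, 7↦8, 8↦4, 9↦7, 10↦6]  zeros at y ∈ ∅
  x = 2: [0↦8, 1↦1, 2↦1, 3↦8, 4↦0, 5↦10, 6↦5, 7↦7, 8↦5, 9↦10, 10↦0]  zeros at y ∈ {4, 10}
  x = 3: [0↦8, 1↦3, 2↦5, 3↦3, 4↦8, 5↦9, 6↦6, 7↦10, 8↦10, 9↦6, 10↦9]  zeros at y ∈ ∅
  x = 4: [0↦1, 1↦9, 2↦2, 3↦2, 4↦9, 5↦1, 6↦0, 7↦6, 8↦8, 9↦6, 10↦0]  zeros at y ∈ {6, 10}
  x = 5: [0↦9, 1↦8, 2↦3, 3↦5, 4↦3, 5↦8, 6↦9, 7↦6, 8↦10, 9↦10, 10↦6]  zeros at y ∈ ∅
  x = 6: [0↦10, 1↦0, 2↦8, 3↦1, 4↦1, 5↦8, 6↦0, 7↦10, 8↦5, 9↦7, 10↦5]  zeros at y ∈ {1, 6}
  x = 7: [0↦4, 1↦7, 2↦6, 3↦1, 4↦3, 5↦1, 6↦6, 7↦7, 8↦4, 9↦8, 10↦8]  zeros at y ∈ ∅
  x = 8: [0↦2, 1↦7, 2↦8, 3↦5, 4↦9, 5↦9, 6↦5, 7↦8, 8↦7, 9↦2, 10↦4]  zeros at y ∈ ∅
  x = 9: [0↦4, 1↦0, 2↦3, 3↦2, 4↦8, 5↦10, 6↦8, 7↦2, 8↦3, 9↦0, 10↦4]  zeros at y ∈ {1, 9}
  x = 10: [0↦10, 1↦8, 2↦2, 3↦3, 4↦0, 5↦4, 6↦4, 7↦0, 8↦3, 9↦2, 10↦8]  zeros at y ∈ {4, 7}
Collecting zeros: affine points = {(2, 4), (2, 10), (4, 6), (4, 10), (6, 1), (6, 6), (9, 1), (9, 9), (10, 4), (10, 7)}.
Total count |C(F_11)_aff| = 10.


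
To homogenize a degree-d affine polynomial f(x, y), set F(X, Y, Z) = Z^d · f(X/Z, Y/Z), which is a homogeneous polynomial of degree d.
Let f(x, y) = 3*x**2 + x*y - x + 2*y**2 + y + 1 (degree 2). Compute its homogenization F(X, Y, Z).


F(X, Y, Z) = 3*X**2 + X*Y - X*Z + 2*Y**2 + Y*Z + Z**2

deg(f) = 2.
Substitute x = X/Z, y = Y/Z into f, then multiply by Z^2.
  monomial 3·x^2·y^0 ↦ 3·X^2·Y^0·Z^0.
  monomial 1·x^1·y^1 ↦ 1·X^1·Y^1·Z^0.
  monomial -1·x^1·y^0 ↦ -1·X^1·Y^0·Z^1.
  monomial 2·x^0·y^2 ↦ 2·X^0·Y^2·Z^0.
  monomial 1·x^0·y^1 ↦ 1·X^0·Y^1·Z^1.
  monomial 1·x^0·y^0 ↦ 1·X^0·Y^0·Z^2.
Collecting: F(X, Y, Z) = 3*X**2 + X*Y - X*Z + 2*Y**2 + Y*Z + Z**2.


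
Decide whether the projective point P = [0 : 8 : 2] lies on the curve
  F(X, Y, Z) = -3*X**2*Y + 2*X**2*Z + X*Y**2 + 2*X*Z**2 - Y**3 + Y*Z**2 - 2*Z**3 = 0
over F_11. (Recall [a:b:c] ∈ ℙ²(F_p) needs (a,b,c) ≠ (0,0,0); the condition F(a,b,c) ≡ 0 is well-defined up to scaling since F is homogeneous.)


F(0,8,2) ≡ 10 (mod 11); P is NOT on the curve.

Evaluate F(0, 8, 2) term-by-term (mod 11).
  -3*X**2*Y ↦ -3·0·8·1 = 0
  2*X**2*Z ↦ 2·0·1·2 = 0
  X*Y**2 ↦ 1·0·64·1 = 0
  2*X*Z**2 ↦ 2·0·1·4 = 0
  -Y**3 ↦ -1·1·512·1 = -512
  Y*Z**2 ↦ 1·1·8·4 = 32
  -2*Z**3 ↦ -2·1·1·8 = -16
Sum: F(0, 8, 2) = (0) + (0) + (0) + (0) + (-512) + (32) + (-16) = -496.
Reducing mod 11: -496 ≡ 10 (mod 11).
Since F(a, b, c) ≡ 10 ≠ 0 (mod 11), P does NOT lie on the curve.


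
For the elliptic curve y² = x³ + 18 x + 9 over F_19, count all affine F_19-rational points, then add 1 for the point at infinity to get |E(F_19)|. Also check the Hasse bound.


Affine points = {(0, 3), (0, 16), (1, 3), (1, 16), (8, 0), (9, 8), (9, 11), (10, 7), (10, 12), (15, 5), (15, 14), (16, 2), (16, 17), (18, 3), (18, 16)}; affine count = 15; |E(F_19)| = 16.

Discriminant check: Δ ∝ 4a³ + 27b² = 4·18³ + 27·9² = 4·5832 + 27·81 ≡ 17 (mod 19). Nonzero ⇒ E is nonsingular.
For each x ∈ F_19, compute rhs = x³ + 18·x + 9 mod 19, then count y ∈ F_19 with y² ≡ rhs.
  x = 0: rhs = 9, matching y values: 3, 16 (2 points).
  x = 1: rhs = 9, matching y values: 3, 16 (2 points).
  x = 2: rhs = 15, matching y values: none (0 points).
  x = 3: rhs = 14, matching y values: none (0 points).
  x = 4: rhs = 12, matching y values: none (0 points).
  x = 5: rhs = 15, matching y values: none (0 points).
  x = 6: rhs = 10, matching y values: none (0 points).
  x = 7: rhs = 3, matching y values: none (0 points).
  x = 8: rhs = 0, matching y values: 0 (1 points).
  x = 9: rhs = 7, matching y values: 8, 11 (2 points).
  x = 10: rhs = 11, matching y values: 7, 12 (2 points).
  x = 11: rhs = 18, matching y values: none (0 points).
  x = 12: rhs = 15, matching y values: none (0 points).
  x = 13: rhs = 8, matching y values: none (0 points).
  x = 14: rhs = 3, matching y values: none (0 points).
  x = 15: rhs = 6, matching y values: 5, 14 (2 points).
  x = 16: rhs = 4, matching y values: 2, 17 (2 points).
  x = 17: rhs = 3, matching y values: none (0 points).
  x = 18: rhs = 9, matching y values: 3, 16 (2 points).
Total affine count: 15.
Full point count |E(F_19)| = 15 + 1 = 16.
Hasse bound: |16 − (19+1)| = |-4| = 4 ≤ 2√19 ≈ 8.7178 ✓.


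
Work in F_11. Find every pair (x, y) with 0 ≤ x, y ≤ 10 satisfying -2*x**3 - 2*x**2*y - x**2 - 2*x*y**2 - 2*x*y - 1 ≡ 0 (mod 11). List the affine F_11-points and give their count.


Affine F_11-points: {(7, 4), (7, 10), (8, 0), (8, 2), (9, 0), (9, 1), (10, 0)}; count = 7.

For each of the 121 pairs (x, y) ∈ F_11², evaluate f(x, y) mod 11. Record the zeros.
  x = 0: [0↦10, 1↦10, 2↦10, 3↦10, 4↦10, 5↦10, 6↦10, 7↦10, 8↦10, 9↦10, 10↦10]  zeros at y ∈ ∅
  x = 1: [0↦7, 1↦1, 2↦2, 3↦10, 4↦3, 5↦3, 6↦10, 7↦2, 8↦1, 9↦7, 10↦9]  zeros at y ∈ ∅
  x = 2: [0↦1, 1↦7, 2↦5, 3↦6, 4↦10, 5↦6, 6↦5, 7↦7, 8↦1, 9↦9, 10↦9]  zeros at y ∈ ∅
  x = 3: [0↦2, 1↦5, 2↦7, 3↦8, 4↦8, 5↦7, 6↦5, 7↦2, 8↦9, 9↦4, 10↦9]  zeros at y ∈ ∅
  x = 4: [0↦9, 1↦5, 2↦7, 3↦4, 4↦7, 5↦5, 6↦9, 7↦8, 8↦2, 9↦2, 10↦8]  zeros at y ∈ ∅
  x = 5: [0↦10, 1↦6, 2↦4, 3↦4, 4↦6, 5↦10, 6↦5, 7↦2, 8↦1, 9↦2, 10↦5]  zeros at y ∈ ∅
  x = 6: [0↦4, 1↦7, 2↦8, 3↦7, 4↦4, 5↦10, 6↦3, 7↦5, 8↦5, 9↦3, 10↦10]  zeros at y ∈ ∅
  x = 7: [0↦1, 1↦7, 2↦7, 3↦1, 4↦0, 5↦4, 6↦2, 7↦5, 8↦2, 9↦4, 10↦0]  zeros at y ∈ {4, 10}
  x = 8: [0↦0, 1↦5, 2↦0, 3↦7, 4↦4, 5↦2, 6↦1, 7↦1, 8↦2, 9↦4, 10↦7]  zeros at y ∈ {0, 2}
  x = 9: [0↦0, 1↦0, 2↦8, 3↦2, 4↦4, 5↦3, 6↦10, 7↦3, 8↦4, 9↦2, 10↦8]  zeros at y ∈ {0, 1}
  x = 10: [0↦0, 1↦2, 2↦8, 3↦7, 4↦10, 5↦6, 6↦6, 7↦10, 8↦7, 9↦8, 10↦2]  zeros at y ∈ {0}
Collecting zeros: affine points = {(7, 4), (7, 10), (8, 0), (8, 2), (9, 0), (9, 1), (10, 0)}.
Total count |C(F_11)_aff| = 7.


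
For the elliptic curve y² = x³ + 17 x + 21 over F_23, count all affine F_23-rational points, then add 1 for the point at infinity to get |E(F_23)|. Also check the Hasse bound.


Affine points = {(1, 4), (1, 19), (5, 1), (5, 22), (7, 0), (8, 5), (8, 18), (9, 11), (9, 12), (10, 8), (10, 15), (13, 1), (13, 22), (14, 6), (14, 17), (17, 5), (17, 18), (18, 8), (18, 15), (19, 2), (19, 21), (20, 9), (20, 14), (21, 5), (21, 18), (22, 7), (22, 16)}; affine count = 27; |E(F_23)| = 28.

Discriminant check: Δ ∝ 4a³ + 27b² = 4·17³ + 27·21² = 4·4913 + 27·441 ≡ 3 (mod 23). Nonzero ⇒ E is nonsingular.
For each x ∈ F_23, compute rhs = x³ + 17·x + 21 mod 23, then count y ∈ F_23 with y² ≡ rhs.
  x = 0: rhs = 21, matching y values: none (0 points).
  x = 1: rhs = 16, matching y values: 4, 19 (2 points).
  x = 2: rhs = 17, matching y values: none (0 points).
  x = 3: rhs = 7, matching y values: none (0 points).
  x = 4: rhs = 15, matching y values: none (0 points).
  x = 5: rhs = 1, matching y values: 1, 22 (2 points).
  x = 6: rhs = 17, matching y values: none (0 points).
  x = 7: rhs = 0, matching y values: 0 (1 points).
  x = 8: rhs = 2, matching y values: 5, 18 (2 points).
  x = 9: rhs = 6, matching y values: 11, 12 (2 points).
  x = 10: rhs = 18, matching y values: 8, 15 (2 points).
  x = 11: rhs = 21, matching y values: none (0 points).
  x = 12: rhs = 21, matching y values: none (0 points).
  x = 13: rhs = 1, matching y values: 1, 22 (2 points).
  x = 14: rhs = 13, matching y values: 6, 17 (2 points).
  x = 15: rhs = 17, matching y values: none (0 points).
  x = 16: rhs = 19, matching y values: none (0 points).
  x = 17: rhs = 2, matching y values: 5, 18 (2 points).
  x = 18: rhs = 18, matching y values: 8, 15 (2 points).
  x = 19: rhs = 4, matching y values: 2, 21 (2 points).
  x = 20: rhs = 12, matching y values: 9, 14 (2 points).
  x = 21: rhs = 2, matching y values: 5, 18 (2 points).
  x = 22: rhs = 3, matching y values: 7, 16 (2 points).
Total affine count: 27.
Full point count |E(F_23)| = 27 + 1 = 28.
Hasse bound: |28 − (23+1)| = |4| = 4 ≤ 2√23 ≈ 9.5917 ✓.


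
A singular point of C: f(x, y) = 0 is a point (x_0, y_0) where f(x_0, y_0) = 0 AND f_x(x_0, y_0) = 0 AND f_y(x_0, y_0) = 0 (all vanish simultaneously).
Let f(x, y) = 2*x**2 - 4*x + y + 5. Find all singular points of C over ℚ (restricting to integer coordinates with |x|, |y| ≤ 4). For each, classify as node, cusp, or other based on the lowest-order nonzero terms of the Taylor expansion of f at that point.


No singular points in the scanned grid; C is smooth there.

Compute partial derivatives:
  f_x = 4*x - 4.
  f_y = 1.
f_y = 1 is a nonzero constant, so f_y never vanishes: no point (x, y) can satisfy f = f_x = f_y = 0. In particular no (x, y) ∈ {−4, ..., 4}² is singular; the curve is smooth.


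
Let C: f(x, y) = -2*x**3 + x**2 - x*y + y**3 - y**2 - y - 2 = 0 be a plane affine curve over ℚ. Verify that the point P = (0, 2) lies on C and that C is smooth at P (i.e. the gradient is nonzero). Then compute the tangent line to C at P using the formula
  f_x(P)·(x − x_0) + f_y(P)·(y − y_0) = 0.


Tangent line at P: -2*x + 7*y - 14 = 0.

Step 1: f(0, 2) = 0, so P lies on C.
Step 2: partial derivatives
  f_x(x, y) = -6*x**2 + 2*x - y, f_y(x, y) = -x + 3*y**2 - 2*y - 1.
  f_x(P) = -2, f_y(P) = 7 (gradient nonzero, so P is smooth).
Step 3: tangent line at P: -2·(x − 0) + 7·(y − 2) = 0.
Expanding: -2*x + 7*y - 14 = 0.


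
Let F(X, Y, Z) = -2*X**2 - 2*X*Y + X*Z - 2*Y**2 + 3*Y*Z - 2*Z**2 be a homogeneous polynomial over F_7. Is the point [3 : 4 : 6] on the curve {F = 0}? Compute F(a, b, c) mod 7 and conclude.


F(3,4,6) ≡ 0 (mod 7); P is on the curve.

Evaluate F(3, 4, 6) term-by-term (mod 7).
  -2*X**2 ↦ -2·9·1·1 = -18
  -2*X*Y ↦ -2·3·4·1 = -24
  X*Z ↦ 1·3·1·6 = 18
  -2*Y**2 ↦ -2·1·16·1 = -32
  3*Y*Z ↦ 3·1·4·6 = 72
  -2*Z**2 ↦ -2·1·1·36 = -72
Sum: F(3, 4, 6) = (-18) + (-24) + (18) + (-32) + (72) + (-72) = -56.
Reducing mod 7: -56 ≡ 0 (mod 7).
Since F(a, b, c) ≡ 0 (mod 7), P lies on the curve.


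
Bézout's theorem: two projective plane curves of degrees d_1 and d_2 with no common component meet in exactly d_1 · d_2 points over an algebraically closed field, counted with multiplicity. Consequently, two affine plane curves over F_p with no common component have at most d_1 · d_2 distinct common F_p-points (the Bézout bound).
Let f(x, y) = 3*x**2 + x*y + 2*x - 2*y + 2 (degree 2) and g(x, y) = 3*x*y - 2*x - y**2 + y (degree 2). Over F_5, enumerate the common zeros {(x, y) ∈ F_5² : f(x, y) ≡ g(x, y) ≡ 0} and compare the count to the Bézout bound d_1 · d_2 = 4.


Common zeros: {(0, 1)}; count = 1; Bézout bound = 4.

deg(f) = 2, deg(g) = 2, so Bézout bound = 4.
Scan x ∈ F_5. For each x, list the y ∈ F_5 with f(x, y) ≡ 0 and those with g(x, y) ≡ 0 (mod 5); the common zeros in that column are the intersection.
  x = 0: f ≡ 0 at y ∈ {1}; g ≡ 0 at y ∈ {0, 1}; common: {1}.
  x = 1: f ≡ 0 at y ∈ {2}; g ≡ 0 at y ∈ ∅; common: ∅.
  x = 2: f ≡ 0 at y ∈ ∅; g ≡ 0 at y ∈ ∅; common: ∅.
  x = 3: f ≡ 0 at y ∈ {0}; g ≡ 0 at y ∈ {2, 3}; common: ∅.
  x = 4: f ≡ 0 at y ∈ {1}; g ≡ 0 at y ∈ ∅; common: ∅.
Collecting: common zeros = {(0, 1)}, so the count is 1.
Comparison with the Bézout bound: 1 ≤ 4 = deg(f)·deg(g), as expected for curves with no common component (the affine F_5-count falls short of the bound because intersections may lie at infinity, over extension fields, or carry multiplicity).


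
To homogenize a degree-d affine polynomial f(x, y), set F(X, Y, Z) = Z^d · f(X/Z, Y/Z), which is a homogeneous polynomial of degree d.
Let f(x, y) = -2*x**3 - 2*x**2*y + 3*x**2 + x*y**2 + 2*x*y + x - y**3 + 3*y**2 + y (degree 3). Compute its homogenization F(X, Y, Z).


F(X, Y, Z) = -2*X**3 - 2*X**2*Y + 3*X**2*Z + X*Y**2 + 2*X*Y*Z + X*Z**2 - Y**3 + 3*Y**2*Z + Y*Z**2

deg(f) = 3.
Substitute x = X/Z, y = Y/Z into f, then multiply by Z^3.
  monomial -2·x^3·y^0 ↦ -2·X^3·Y^0·Z^0.
  monomial -2·x^2·y^1 ↦ -2·X^2·Y^1·Z^0.
  monomial 3·x^2·y^0 ↦ 3·X^2·Y^0·Z^1.
  monomial 1·x^1·y^2 ↦ 1·X^1·Y^2·Z^0.
  monomial 2·x^1·y^1 ↦ 2·X^1·Y^1·Z^1.
  monomial 1·x^1·y^0 ↦ 1·X^1·Y^0·Z^2.
  monomial -1·x^0·y^3 ↦ -1·X^0·Y^3·Z^0.
  monomial 3·x^0·y^2 ↦ 3·X^0·Y^2·Z^1.
  monomial 1·x^0·y^1 ↦ 1·X^0·Y^1·Z^2.
Collecting: F(X, Y, Z) = -2*X**3 - 2*X**2*Y + 3*X**2*Z + X*Y**2 + 2*X*Y*Z + X*Z**2 - Y**3 + 3*Y**2*Z + Y*Z**2.


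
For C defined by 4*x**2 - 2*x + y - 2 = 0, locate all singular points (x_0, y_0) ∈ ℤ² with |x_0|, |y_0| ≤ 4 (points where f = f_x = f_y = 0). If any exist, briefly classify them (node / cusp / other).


No singular points in the scanned grid; C is smooth there.

Compute partial derivatives:
  f_x = 8*x - 2.
  f_y = 1.
f_y = 1 is a nonzero constant, so f_y never vanishes: no point (x, y) can satisfy f = f_x = f_y = 0. In particular no (x, y) ∈ {−4, ..., 4}² is singular; the curve is smooth.


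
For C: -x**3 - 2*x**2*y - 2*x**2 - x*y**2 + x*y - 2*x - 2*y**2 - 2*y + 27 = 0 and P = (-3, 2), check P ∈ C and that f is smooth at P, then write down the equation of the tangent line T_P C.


Tangent line at P: 5*x - 19*y + 53 = 0.

Step 1: f(-3, 2) = 0, so P lies on C.
Step 2: partial derivatives
  f_x(x, y) = -3*x**2 - 4*x*y - 4*x - y**2 + y - 2, f_y(x, y) = -2*x**2 - 2*x*y + x - 4*y - 2.
  f_x(P) = 5, f_y(P) = -19 (gradient nonzero, so P is smooth).
Step 3: tangent line at P: 5·(x − -3) + -19·(y − 2) = 0.
Expanding: 5*x - 19*y + 53 = 0.


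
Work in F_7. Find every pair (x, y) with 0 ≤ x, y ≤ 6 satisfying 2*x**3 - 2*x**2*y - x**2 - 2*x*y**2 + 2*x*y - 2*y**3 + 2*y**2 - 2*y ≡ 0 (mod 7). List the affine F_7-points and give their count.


Affine F_7-points: {(0, 0), (0, 3), (0, 5), (1, 5), (3, 4), (4, 0), (6, 1), (6, 4)}; count = 8.

For each of the 49 pairs (x, y) ∈ F_7², evaluate f(x, y) mod 7. Record the zeros.
  x = 0: [0↦0, 1↦5, 2↦2, 3↦0, 4↦1, 5↦0, 6↦6]  zeros at y ∈ {0, 3, 5}
  x = 1: [0↦1, 1↦4, 2↦2, 3↦4, 4↦5, 5↦0, 6↦5]  zeros at y ∈ {5}
  x = 2: [0↦5, 1↦2, 2↦4, 3↦6, 4↦3, 5↦4, 6↦4]  zeros at y ∈ ∅
  x = 3: [0↦3, 1↦4, 2↦6, 3↦4, 4↦0, 5↦3, 6↦1]  zeros at y ∈ {4}
  x = 4: [0↦0, 1↦1, 2↦6, 3↦3, 4↦1, 5↦2, 6↦1]  zeros at y ∈ {0}
  x = 5: [0↦1, 1↦5, 2↦2, 3↦1, 4↦4, 5↦6, 6↦2]  zeros at y ∈ ∅
  x = 6: [0↦4, 1↦0, 2↦6, 3↦3, 4↦0, 5↦6, 6↦2]  zeros at y ∈ {1, 4}
Collecting zeros: affine points = {(0, 0), (0, 3), (0, 5), (1, 5), (3, 4), (4, 0), (6, 1), (6, 4)}.
Total count |C(F_7)_aff| = 8.


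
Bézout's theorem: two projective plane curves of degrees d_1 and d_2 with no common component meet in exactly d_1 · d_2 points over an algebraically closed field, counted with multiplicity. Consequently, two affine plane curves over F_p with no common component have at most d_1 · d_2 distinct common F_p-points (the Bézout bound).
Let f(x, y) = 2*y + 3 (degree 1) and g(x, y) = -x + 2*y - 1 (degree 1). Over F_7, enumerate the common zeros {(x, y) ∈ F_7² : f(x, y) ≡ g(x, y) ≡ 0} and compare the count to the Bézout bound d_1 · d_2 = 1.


Common zeros: {(3, 2)}; count = 1; Bézout bound = 1.

deg(f) = 1, deg(g) = 1, so Bézout bound = 1.
Scan x ∈ F_7. For each x, list the y ∈ F_7 with f(x, y) ≡ 0 and those with g(x, y) ≡ 0 (mod 7); the common zeros in that column are the intersection.
  x = 0: f ≡ 0 at y ∈ {2}; g ≡ 0 at y ∈ {4}; common: ∅.
  x = 1: f ≡ 0 at y ∈ {2}; g ≡ 0 at y ∈ {1}; common: ∅.
  x = 2: f ≡ 0 at y ∈ {2}; g ≡ 0 at y ∈ {5}; common: ∅.
  x = 3: f ≡ 0 at y ∈ {2}; g ≡ 0 at y ∈ {2}; common: {2}.
  x = 4: f ≡ 0 at y ∈ {2}; g ≡ 0 at y ∈ {6}; common: ∅.
  x = 5: f ≡ 0 at y ∈ {2}; g ≡ 0 at y ∈ {3}; common: ∅.
  x = 6: f ≡ 0 at y ∈ {2}; g ≡ 0 at y ∈ {0}; common: ∅.
Collecting: common zeros = {(3, 2)}, so the count is 1.
Comparison with the Bézout bound: 1 ≤ 1 = deg(f)·deg(g), as expected for curves with no common component (the bound is attained).


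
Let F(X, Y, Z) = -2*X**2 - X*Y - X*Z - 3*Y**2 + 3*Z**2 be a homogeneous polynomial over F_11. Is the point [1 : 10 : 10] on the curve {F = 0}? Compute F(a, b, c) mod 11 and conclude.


F(1,10,10) ≡ 0 (mod 11); P is on the curve.

Evaluate F(1, 10, 10) term-by-term (mod 11).
  -2*X**2 ↦ -2·1·1·1 = -2
  -X*Y ↦ -1·1·10·1 = -10
  -X*Z ↦ -1·1·1·10 = -10
  -3*Y**2 ↦ -3·1·100·1 = -300
  3*Z**2 ↦ 3·1·1·100 = 300
Sum: F(1, 10, 10) = (-2) + (-10) + (-10) + (-300) + (300) = -22.
Reducing mod 11: -22 ≡ 0 (mod 11).
Since F(a, b, c) ≡ 0 (mod 11), P lies on the curve.


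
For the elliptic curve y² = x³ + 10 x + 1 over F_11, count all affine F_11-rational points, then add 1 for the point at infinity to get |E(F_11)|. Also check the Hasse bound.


Affine points = {(0, 1), (0, 10), (1, 1), (1, 10), (3, 5), (3, 6), (5, 0), (10, 1), (10, 10)}; affine count = 9; |E(F_11)| = 10.

Discriminant check: Δ ∝ 4a³ + 27b² = 4·10³ + 27·1² = 4·1000 + 27·1 ≡ 1 (mod 11). Nonzero ⇒ E is nonsingular.
For each x ∈ F_11, compute rhs = x³ + 10·x + 1 mod 11, then count y ∈ F_11 with y² ≡ rhs.
  x = 0: rhs = 1, matching y values: 1, 10 (2 points).
  x = 1: rhs = 1, matching y values: 1, 10 (2 points).
  x = 2: rhs = 7, matching y values: none (0 points).
  x = 3: rhs = 3, matching y values: 5, 6 (2 points).
  x = 4: rhs = 6, matching y values: none (0 points).
  x = 5: rhs = 0, matching y values: 0 (1 points).
  x = 6: rhs = 2, matching y values: none (0 points).
  x = 7: rhs = 7, matching y values: none (0 points).
  x = 8: rhs = 10, matching y values: none (0 points).
  x = 9: rhs = 6, matching y values: none (0 points).
  x = 10: rhs = 1, matching y values: 1, 10 (2 points).
Total affine count: 9.
Full point count |E(F_11)| = 9 + 1 = 10.
Hasse bound: |10 − (11+1)| = |-2| = 2 ≤ 2√11 ≈ 6.6332 ✓.


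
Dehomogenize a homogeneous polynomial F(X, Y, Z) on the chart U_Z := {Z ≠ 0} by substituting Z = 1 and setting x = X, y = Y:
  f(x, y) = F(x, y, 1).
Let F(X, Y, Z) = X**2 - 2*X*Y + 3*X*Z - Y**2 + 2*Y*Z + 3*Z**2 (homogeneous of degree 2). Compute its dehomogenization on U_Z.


f(x, y) = x**2 - 2*x*y + 3*x - y**2 + 2*y + 3

On U_Z we set Z = 1. Each monomial c·X^i·Y^j·Z^k in F becomes c·x^i·y^j·1^k = c·x^i·y^j.
Substituting Z = 1: F(X, Y, 1) = x**2 - 2*x*y + 3*x - y**2 + 2*y + 3.
Note: deg(f) ≤ deg(F) = 2; strict inequality happens when F is divisible by Z (lost terms).


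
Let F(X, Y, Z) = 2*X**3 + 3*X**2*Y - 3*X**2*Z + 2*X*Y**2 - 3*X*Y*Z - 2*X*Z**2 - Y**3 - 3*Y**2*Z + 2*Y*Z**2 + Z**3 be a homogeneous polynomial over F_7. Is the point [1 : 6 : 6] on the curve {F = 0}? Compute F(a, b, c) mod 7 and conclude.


F(1,6,6) ≡ 0 (mod 7); P is on the curve.

Evaluate F(1, 6, 6) term-by-term (mod 7).
  2*X**3 ↦ 2·1·1·1 = 2
  3*X**2*Y ↦ 3·1·6·1 = 18
  -3*X**2*Z ↦ -3·1·1·6 = -18
  2*X*Y**2 ↦ 2·1·36·1 = 72
  -3*X*Y*Z ↦ -3·1·6·6 = -108
  -2*X*Z**2 ↦ -2·1·1·36 = -72
  -Y**3 ↦ -1·1·216·1 = -216
  -3*Y**2*Z ↦ -3·1·36·6 = -648
  2*Y*Z**2 ↦ 2·1·6·36 = 432
  Z**3 ↦ 1·1·1·216 = 216
Sum: F(1, 6, 6) = (2) + (18) + (-18) + (72) + (-108) + (-72) + (-216) + (-648) + (432) + (216) = -322.
Reducing mod 7: -322 ≡ 0 (mod 7).
Since F(a, b, c) ≡ 0 (mod 7), P lies on the curve.


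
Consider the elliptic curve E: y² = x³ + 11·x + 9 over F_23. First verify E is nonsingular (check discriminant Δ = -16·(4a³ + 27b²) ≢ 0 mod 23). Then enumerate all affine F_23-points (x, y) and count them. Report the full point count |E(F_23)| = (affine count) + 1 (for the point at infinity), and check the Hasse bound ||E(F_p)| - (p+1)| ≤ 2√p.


Affine points = {(0, 3), (0, 20), (2, 4), (2, 19), (3, 0), (4, 5), (4, 18), (9, 3), (9, 20), (11, 9), (11, 14), (12, 11), (12, 12), (13, 7), (13, 16), (14, 3), (14, 20), (16, 7), (16, 16), (17, 7), (17, 16), (18, 6), (18, 17), (19, 4), (19, 19), (20, 8), (20, 15), (21, 5), (21, 18)}; affine count = 29; |E(F_23)| = 30.

Discriminant check: Δ ∝ 4a³ + 27b² = 4·11³ + 27·9² = 4·1331 + 27·81 ≡ 13 (mod 23). Nonzero ⇒ E is nonsingular.
For each x ∈ F_23, compute rhs = x³ + 11·x + 9 mod 23, then count y ∈ F_23 with y² ≡ rhs.
  x = 0: rhs = 9, matching y values: 3, 20 (2 points).
  x = 1: rhs = 21, matching y values: none (0 points).
  x = 2: rhs = 16, matching y values: 4, 19 (2 points).
  x = 3: rhs = 0, matching y values: 0 (1 points).
  x = 4: rhs = 2, matching y values: 5, 18 (2 points).
  x = 5: rhs = 5, matching y values: none (0 points).
  x = 6: rhs = 15, matching y values: none (0 points).
  x = 7: rhs = 15, matching y values: none (0 points).
  x = 8: rhs = 11, matching y values: none (0 points).
  x = 9: rhs = 9, matching y values: 3, 20 (2 points).
  x = 10: rhs = 15, matching y values: none (0 points).
  x = 11: rhs = 12, matching y values: 9, 14 (2 points).
  x = 12: rhs = 6, matching y values: 11, 12 (2 points).
  x = 13: rhs = 3, matching y values: 7, 16 (2 points).
  x = 14: rhs = 9, matching y values: 3, 20 (2 points).
  x = 15: rhs = 7, matching y values: none (0 points).
  x = 16: rhs = 3, matching y values: 7, 16 (2 points).
  x = 17: rhs = 3, matching y values: 7, 16 (2 points).
  x = 18: rhs = 13, matching y values: 6, 17 (2 points).
  x = 19: rhs = 16, matching y values: 4, 19 (2 points).
  x = 20: rhs = 18, matching y values: 8, 15 (2 points).
  x = 21: rhs = 2, matching y values: 5, 18 (2 points).
  x = 22: rhs = 20, matching y values: none (0 points).
Total affine count: 29.
Full point count |E(F_23)| = 29 + 1 = 30.
Hasse bound: |30 − (23+1)| = |6| = 6 ≤ 2√23 ≈ 9.5917 ✓.


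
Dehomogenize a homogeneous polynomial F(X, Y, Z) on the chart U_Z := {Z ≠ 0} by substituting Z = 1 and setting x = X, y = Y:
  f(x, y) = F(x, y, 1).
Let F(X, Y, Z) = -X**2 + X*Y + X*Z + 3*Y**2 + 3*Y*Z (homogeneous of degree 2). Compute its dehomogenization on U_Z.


f(x, y) = -x**2 + x*y + x + 3*y**2 + 3*y

On U_Z we set Z = 1. Each monomial c·X^i·Y^j·Z^k in F becomes c·x^i·y^j·1^k = c·x^i·y^j.
Substituting Z = 1: F(X, Y, 1) = -x**2 + x*y + x + 3*y**2 + 3*y.
Note: deg(f) ≤ deg(F) = 2; strict inequality happens when F is divisible by Z (lost terms).


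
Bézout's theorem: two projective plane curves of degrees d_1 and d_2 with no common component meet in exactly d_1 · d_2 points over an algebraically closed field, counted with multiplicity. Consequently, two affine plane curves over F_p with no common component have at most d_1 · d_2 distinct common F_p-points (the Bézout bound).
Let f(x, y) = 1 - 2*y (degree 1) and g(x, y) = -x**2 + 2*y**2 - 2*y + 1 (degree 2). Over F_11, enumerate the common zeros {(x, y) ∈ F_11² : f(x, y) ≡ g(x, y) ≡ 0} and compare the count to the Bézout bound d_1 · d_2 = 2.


Common zeros: ∅; count = 0; Bézout bound = 2.

deg(f) = 1, deg(g) = 2, so Bézout bound = 2.
Scan x ∈ F_11. For each x, list the y ∈ F_11 with f(x, y) ≡ 0 and those with g(x, y) ≡ 0 (mod 11); the common zeros in that column are the intersection.
  x = 0: f ≡ 0 at y ∈ {6}; g ≡ 0 at y ∈ ∅; common: ∅.
  x = 1: f ≡ 0 at y ∈ {6}; g ≡ 0 at y ∈ {0, 1}; common: ∅.
  x = 2: f ≡ 0 at y ∈ {6}; g ≡ 0 at y ∈ ∅; common: ∅.
  x = 3: f ≡ 0 at y ∈ {6}; g ≡ 0 at y ∈ ∅; common: ∅.
  x = 4: f ≡ 0 at y ∈ {6}; g ≡ 0 at y ∈ {2, 10}; common: ∅.
  x = 5: f ≡ 0 at y ∈ {6}; g ≡ 0 at y ∈ {4, 8}; common: ∅.
  x = 6: f ≡ 0 at y ∈ {6}; g ≡ 0 at y ∈ {4, 8}; common: ∅.
  x = 7: f ≡ 0 at y ∈ {6}; g ≡ 0 at y ∈ {2, 10}; common: ∅.
  x = 8: f ≡ 0 at y ∈ {6}; g ≡ 0 at y ∈ ∅; common: ∅.
  x = 9: f ≡ 0 at y ∈ {6}; g ≡ 0 at y ∈ ∅; common: ∅.
  x = 10: f ≡ 0 at y ∈ {6}; g ≡ 0 at y ∈ {0, 1}; common: ∅.
Collecting: common zeros = ∅, so the count is 0.
Comparison with the Bézout bound: 0 ≤ 2 = deg(f)·deg(g), as expected for curves with no common component (the affine F_11-count falls short of the bound because intersections may lie at infinity, over extension fields, or carry multiplicity).


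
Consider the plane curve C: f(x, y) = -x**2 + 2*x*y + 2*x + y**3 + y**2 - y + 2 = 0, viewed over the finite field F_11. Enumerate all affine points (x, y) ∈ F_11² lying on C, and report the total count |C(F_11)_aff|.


Affine F_11-points: {(0, 9), (3, 4), (5, 10), (6, 0), (6, 10), (7, 0), (7, 4), (7, 6), (8, 7), (9, 9)}; count = 10.

For each of the 121 pairs (x, y) ∈ F_11², evaluate f(x, y) mod 11. Record the zeros.
  x = 0: [0↦2, 1↦3, 2↦1, 3↦2, 4↦1, 5↦4, 6↦6, 7↦2, 8↦9, 9↦0, 10↦3]  zeros at y ∈ {9}
  x = 1: [0↦3, 1↦6, 2↦6, 3↦9, 4↦10, 5↦4, 6↦8, 7↦6, 8↦4, 9↦8, 10↦2]  zeros at y ∈ ∅
  x = 2: [0↦2, 1↦7, 2↦9, 3↦3, 4↦6, 5↦2, 6↦8, 7↦8, 8↦8, 9↦3, 10↦10]  zeros at y ∈ ∅
  x = 3: [0↦10, 1↦6, 2↦10, 3↦6, 4↦0, 5↦9, 6↦6, 7↦8, 8↦10, 9↦7, 10↦5]  zeros at y ∈ {4}
  x = 4: [0↦5, 1↦3, 2↦9, 3↦7, 4↦3, 5↦3, 6↦2, 7↦6, 8↦10, 9↦9, 10↦9]  zeros at y ∈ ∅
  x = 5: [0↦9, 1↦9, 2↦6, 3↦6, 4↦4, 5↦6, 6↦7, 7↦2, 8↦8, 9↦9, 10↦0]  zeros at y ∈ {10}
  x = 6: [0↦0, 1↦2, 2↦1, 3↦3, 4↦3, 5↦7, 6↦10, 7↦7, 8↦4, 9↦7, 10↦0]  zeros at y ∈ {0, 10}
  x = 7: [0↦0, 1↦4, 2↦5, 3↦9, 4↦0, 5↦6, 6↦0, 7↦10, 8↦9, 9↦3, 10↦9]  zeros at y ∈ {0, 4, 6}
  x = 8: [0↦9, 1↦4, 2↦7, 3↦2, 4↦6, 5↦3, 6↦10, 7↦0, 8↦1, 9↦8, 10↦5]  zeros at y ∈ {7}
  x = 9: [0↦5, 1↦2, 2↦7, 3↦4, 4↦10, 5↦9, 6↦7, 7↦10, 8↦2, 9↦0, 10↦10]  zeros at y ∈ {9}
  x = 10: [0↦10, 1↦9, 2↦5, 3↦4, 4↦1, 5↦2, 6↦2, 7↦7, 8↦1, 9↦1, 10↦2]  zeros at y ∈ ∅
Collecting zeros: affine points = {(0, 9), (3, 4), (5, 10), (6, 0), (6, 10), (7, 0), (7, 4), (7, 6), (8, 7), (9, 9)}.
Total count |C(F_11)_aff| = 10.


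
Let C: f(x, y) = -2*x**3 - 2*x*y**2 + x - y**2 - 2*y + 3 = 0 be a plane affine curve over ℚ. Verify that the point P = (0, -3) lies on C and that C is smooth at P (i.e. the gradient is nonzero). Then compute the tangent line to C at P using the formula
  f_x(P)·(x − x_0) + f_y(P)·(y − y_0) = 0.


Tangent line at P: -17*x + 4*y + 12 = 0.

Step 1: f(0, -3) = 0, so P lies on C.
Step 2: partial derivatives
  f_x(x, y) = -6*x**2 - 2*y**2 + 1, f_y(x, y) = -4*x*y - 2*y - 2.
  f_x(P) = -17, f_y(P) = 4 (gradient nonzero, so P is smooth).
Step 3: tangent line at P: -17·(x − 0) + 4·(y − -3) = 0.
Expanding: -17*x + 4*y + 12 = 0.


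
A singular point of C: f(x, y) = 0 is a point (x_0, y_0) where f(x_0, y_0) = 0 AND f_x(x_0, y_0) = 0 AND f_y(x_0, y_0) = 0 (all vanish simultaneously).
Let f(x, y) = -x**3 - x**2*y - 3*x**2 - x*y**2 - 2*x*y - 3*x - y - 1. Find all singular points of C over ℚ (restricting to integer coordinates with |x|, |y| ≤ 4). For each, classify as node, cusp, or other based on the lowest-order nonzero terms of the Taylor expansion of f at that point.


Singular points: {(-1, 0)}; classification: cusp.

Compute partial derivatives:
  f_x = -3*x**2 - 2*x*y - 6*x - y**2 - 2*y - 3.
  f_y = -x**2 - 2*x*y - 2*x - 1.
Scan x_0 ∈ {−4, ..., 4}. For each x_0, f_y(x_0, y) is a polynomial in y; find its integer roots y ∈ {−4, ..., 4}, then test f_x and f at those candidates.
  x = -4: f_y(-4, y) = 8*y - 9; no integer root y with |y| ≤ 4.
  x = -3: f_y(-3, y) = 6*y - 4; no integer root y with |y| ≤ 4.
  x = -2: f_y(-2, y) = 4*y - 1; no integer root y with |y| ≤ 4.
  x = -1: f_y(-1, y) = 2*y; vanishes at y ∈ {0}. (-1, 0): f_x = 0, f = 0 — SINGULAR.
  x = 0: f_y(0, y) = -1; no integer root y with |y| ≤ 4.
  x = 1: f_y(1, y) = -2*y - 4; vanishes at y ∈ {-2}. (1, -2): f_x = -8 ≠ 0.
  x = 2: f_y(2, y) = -4*y - 9; no integer root y with |y| ≤ 4.
  x = 3: f_y(3, y) = -6*y - 16; no integer root y with |y| ≤ 4.
  x = 4: f_y(4, y) = -8*y - 25; no integer root y with |y| ≤ 4.
Only singular point on the grid: (-1, 0).
Classify: substitute x = -1 + u, y = 0 + v and expand: f = -u**3 - u**2*v - u*v**2 + v**2.
No constant or linear terms (consistent with a singular point). Quadratic part: v**2. Cubic part: -u**3 - u**2*v - u*v**2.
The quadratic part v**2 is a perfect square, so there is a single (double) tangent line v = 0, i.e. y = 0. Restricting the cubic part to that line (v = 0) leaves -u**3 ≠ 0, so f is not divisible by v and the branch is v² ≈ u**3 to lowest order — this is a cusp.
Classification: cusp.


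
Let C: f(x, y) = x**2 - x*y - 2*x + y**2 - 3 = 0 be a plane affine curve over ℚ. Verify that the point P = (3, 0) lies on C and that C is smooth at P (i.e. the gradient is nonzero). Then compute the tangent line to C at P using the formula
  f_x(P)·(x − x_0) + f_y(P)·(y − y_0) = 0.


Tangent line at P: 4*x - 3*y - 12 = 0.

Step 1: f(3, 0) = 0, so P lies on C.
Step 2: partial derivatives
  f_x(x, y) = 2*x - y - 2, f_y(x, y) = -x + 2*y.
  f_x(P) = 4, f_y(P) = -3 (gradient nonzero, so P is smooth).
Step 3: tangent line at P: 4·(x − 3) + -3·(y − 0) = 0.
Expanding: 4*x - 3*y - 12 = 0.


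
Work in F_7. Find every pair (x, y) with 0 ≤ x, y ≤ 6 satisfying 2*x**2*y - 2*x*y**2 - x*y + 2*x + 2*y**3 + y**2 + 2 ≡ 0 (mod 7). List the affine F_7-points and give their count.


Affine F_7-points: {(1, 6), (3, 6), (6, 0)}; count = 3.

For each of the 49 pairs (x, y) ∈ F_7², evaluate f(x, y) mod 7. Record the zeros.
  x = 0: [0↦2, 1↦5, 2↦1, 3↦2, 4↦6, 5↦4, 6↦1]  zeros at y ∈ ∅
  x = 1: [0↦4, 1↦6, 2↦4, 3↦3, 4↦1, 5↦3, 6↦0]  zeros at y ∈ {6}
  x = 2: [0↦6, 1↦4, 2↦1, 3↦2, 4↦5, 5↦1, 6↦2]  zeros at y ∈ ∅
  x = 3: [0↦1, 1↦6, 2↦6, 3↦6, 4↦4, 5↦5, 6↦0]  zeros at y ∈ {6}
  x = 4: [0↦3, 1↦5, 2↦5, 3↦1, 4↦5, 5↦1, 6↦1]  zeros at y ∈ ∅
  x = 5: [0↦5, 1↦1, 2↦5, 3↦1, 4↦1, 5↦3, 6↦5]  zeros at y ∈ ∅
  x = 6: [0↦0, 1↦1, 2↦6, 3↦6, 4↦6, 5↦4, 6↦5]  zeros at y ∈ {0}
Collecting zeros: affine points = {(1, 6), (3, 6), (6, 0)}.
Total count |C(F_7)_aff| = 3.


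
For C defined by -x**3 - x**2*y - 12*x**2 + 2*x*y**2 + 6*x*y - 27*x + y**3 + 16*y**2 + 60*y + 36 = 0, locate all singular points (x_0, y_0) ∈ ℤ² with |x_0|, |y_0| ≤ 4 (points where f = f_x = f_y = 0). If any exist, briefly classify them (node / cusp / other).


Singular points: {(-3, -3)}; classification: cusp.

Compute partial derivatives:
  f_x = -3*x**2 - 2*x*y - 24*x + 2*y**2 + 6*y - 27.
  f_y = -x**2 + 4*x*y + 6*x + 3*y**2 + 32*y + 60.
Scan x_0 ∈ {−4, ..., 4}. For each x_0, f_y(x_0, y) is a polynomial in y; find its integer roots y ∈ {−4, ..., 4}, then test f_x and f at those candidates.
  x = -4: f_y(-4, y) = 3*y**2 + 16*y + 20; vanishes at y ∈ {-2}. (-4, -2): f_x = 1 ≠ 0.
  x = -3: f_y(-3, y) = 3*y**2 + 20*y + 33; vanishes at y ∈ {-3}. (-3, -3): f_x = 0, f = 0 — SINGULAR.
  x = -2: f_y(-2, y) = 3*y**2 + 24*y + 44; no integer root y with |y| ≤ 4.
  x = -1: f_y(-1, y) = 3*y**2 + 28*y + 53; no integer root y with |y| ≤ 4.
  x = 0: f_y(0, y) = 3*y**2 + 32*y + 60; no integer root y with |y| ≤ 4.
  x = 1: f_y(1, y) = 3*y**2 + 36*y + 65; no integer root y with |y| ≤ 4.
  x = 2: f_y(2, y) = 3*y**2 + 40*y + 68; vanishes at y ∈ {-2}. (2, -2): f_x = -83 ≠ 0.
  x = 3: f_y(3, y) = 3*y**2 + 44*y + 69; no integer root y with |y| ≤ 4.
  x = 4: f_y(4, y) = 3*y**2 + 48*y + 68; no integer root y with |y| ≤ 4.
Only singular point on the grid: (-3, -3).
Classify: substitute x = -3 + u, y = -3 + v and expand: f = -u**3 - u**2*v + 2*u*v**2 + v**3 + v**2.
No constant or linear terms (consistent with a singular point). Quadratic part: v**2. Cubic part: -u**3 - u**2*v + 2*u*v**2 + v**3.
The quadratic part v**2 is a perfect square, so there is a single (double) tangent line v = 0, i.e. y = -3. Restricting the cubic part to that line (v = 0) leaves -u**3 ≠ 0, so f is not divisible by v and the branch is v² ≈ u**3 to lowest order — this is a cusp.
Classification: cusp.


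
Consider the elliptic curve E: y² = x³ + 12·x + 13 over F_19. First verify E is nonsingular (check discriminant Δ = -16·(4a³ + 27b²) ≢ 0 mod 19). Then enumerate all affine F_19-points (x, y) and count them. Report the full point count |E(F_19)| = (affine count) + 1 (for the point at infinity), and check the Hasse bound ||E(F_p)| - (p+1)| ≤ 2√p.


Affine points = {(1, 8), (1, 11), (2, 8), (2, 11), (3, 0), (4, 7), (4, 12), (6, 4), (6, 15), (12, 2), (12, 17), (16, 8), (16, 11), (17, 0), (18, 0)}; affine count = 15; |E(F_19)| = 16.

Discriminant check: Δ ∝ 4a³ + 27b² = 4·12³ + 27·13² = 4·1728 + 27·169 ≡ 18 (mod 19). Nonzero ⇒ E is nonsingular.
For each x ∈ F_19, compute rhs = x³ + 12·x + 13 mod 19, then count y ∈ F_19 with y² ≡ rhs.
  x = 0: rhs = 13, matching y values: none (0 points).
  x = 1: rhs = 7, matching y values: 8, 11 (2 points).
  x = 2: rhs = 7, matching y values: 8, 11 (2 points).
  x = 3: rhs = 0, matching y values: 0 (1 points).
  x = 4: rhs = 11, matching y values: 7, 12 (2 points).
  x = 5: rhs = 8, matching y values: none (0 points).
  x = 6: rhs = 16, matching y values: 4, 15 (2 points).
  x = 7: rhs = 3, matching y values: none (0 points).
  x = 8: rhs = 13, matching y values: none (0 points).
  x = 9: rhs = 14, matching y values: none (0 points).
  x = 10: rhs = 12, matching y values: none (0 points).
  x = 11: rhs = 13, matching y values: none (0 points).
  x = 12: rhs = 4, matching y values: 2, 17 (2 points).
  x = 13: rhs = 10, matching y values: none (0 points).
  x = 14: rhs = 18, matching y values: none (0 points).
  x = 15: rhs = 15, matching y values: none (0 points).
  x = 16: rhs = 7, matching y values: 8, 11 (2 points).
  x = 17: rhs = 0, matching y values: 0 (1 points).
  x = 18: rhs = 0, matching y values: 0 (1 points).
Total affine count: 15.
Full point count |E(F_19)| = 15 + 1 = 16.
Hasse bound: |16 − (19+1)| = |-4| = 4 ≤ 2√19 ≈ 8.7178 ✓.


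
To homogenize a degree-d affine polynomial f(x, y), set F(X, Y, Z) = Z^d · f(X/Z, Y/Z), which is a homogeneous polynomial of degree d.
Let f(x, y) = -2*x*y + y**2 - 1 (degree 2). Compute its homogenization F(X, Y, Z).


F(X, Y, Z) = -2*X*Y + Y**2 - Z**2

deg(f) = 2.
Substitute x = X/Z, y = Y/Z into f, then multiply by Z^2.
  monomial -2·x^1·y^1 ↦ -2·X^1·Y^1·Z^0.
  monomial 1·x^0·y^2 ↦ 1·X^0·Y^2·Z^0.
  monomial -1·x^0·y^0 ↦ -1·X^0·Y^0·Z^2.
Collecting: F(X, Y, Z) = -2*X*Y + Y**2 - Z**2.


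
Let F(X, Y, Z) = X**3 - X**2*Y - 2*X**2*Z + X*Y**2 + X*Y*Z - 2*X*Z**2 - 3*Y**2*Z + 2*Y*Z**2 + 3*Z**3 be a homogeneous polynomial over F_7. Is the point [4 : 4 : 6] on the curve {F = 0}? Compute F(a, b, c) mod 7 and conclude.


F(4,4,6) ≡ 6 (mod 7); P is NOT on the curve.

Evaluate F(4, 4, 6) term-by-term (mod 7).
  X**3 ↦ 1·64·1·1 = 64
  -X**2*Y ↦ -1·16·4·1 = -64
  -2*X**2*Z ↦ -2·16·1·6 = -192
  X*Y**2 ↦ 1·4·16·1 = 64
  X*Y*Z ↦ 1·4·4·6 = 96
  -2*X*Z**2 ↦ -2·4·1·36 = -288
  -3*Y**2*Z ↦ -3·1·16·6 = -288
  2*Y*Z**2 ↦ 2·1·4·36 = 288
  3*Z**3 ↦ 3·1·1·216 = 648
Sum: F(4, 4, 6) = (64) + (-64) + (-192) + (64) + (96) + (-288) + (-288) + (288) + (648) = 328.
Reducing mod 7: 328 ≡ 6 (mod 7).
Since F(a, b, c) ≡ 6 ≠ 0 (mod 7), P does NOT lie on the curve.
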